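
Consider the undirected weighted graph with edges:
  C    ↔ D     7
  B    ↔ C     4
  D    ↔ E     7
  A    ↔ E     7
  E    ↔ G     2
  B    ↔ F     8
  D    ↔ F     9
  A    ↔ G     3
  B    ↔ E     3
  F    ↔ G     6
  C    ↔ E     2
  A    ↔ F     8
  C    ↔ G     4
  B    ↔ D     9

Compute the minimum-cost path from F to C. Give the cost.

10

Comparing a few candidate routes:
F - G - C: 6 + 4 = 10
F - B - C: 8 + 4 = 12
F - G - E - C: 6 + 2 + 2 = 10
F - G - E - B - C: 6 + 2 + 3 + 4 = 15
F - B - E - C: 8 + 3 + 2 = 13
F - A - G - E - C: 8 + 3 + 2 + 2 = 15
Shortest: 10.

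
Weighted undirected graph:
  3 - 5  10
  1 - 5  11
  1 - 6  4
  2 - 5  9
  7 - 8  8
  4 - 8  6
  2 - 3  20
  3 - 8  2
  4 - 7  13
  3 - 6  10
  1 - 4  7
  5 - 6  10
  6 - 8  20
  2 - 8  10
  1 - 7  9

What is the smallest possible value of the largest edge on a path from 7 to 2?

Comparing a few candidate routes:
7-8-4-1-6-3-5-2: max(8, 6, 7, 4, 10, 10, 9) = 10
7-8-4-1-6-5-2: max(8, 6, 7, 4, 10, 9) = 10
7-8-3-5-2: max(8, 2, 10, 9) = 10
Best route has worst link 10.

10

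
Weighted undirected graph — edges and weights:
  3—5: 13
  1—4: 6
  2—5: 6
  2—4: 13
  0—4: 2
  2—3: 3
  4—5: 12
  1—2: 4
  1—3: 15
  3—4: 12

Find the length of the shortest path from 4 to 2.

10

Checking several routes:
4 -> 1 -> 2: 6 + 4 = 10
4 -> 2: 13
4 -> 3 -> 2: 12 + 3 = 15
Best route has total 10.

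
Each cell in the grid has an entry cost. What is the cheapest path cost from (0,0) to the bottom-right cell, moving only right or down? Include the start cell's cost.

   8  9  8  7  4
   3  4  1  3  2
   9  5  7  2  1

One optimal route is (0,0) → (1,0) → (1,1) → (1,2) → (1,3) → (1,4) → (2,4).
Its cost is 8 + 3 + 4 + 1 + 3 + 2 + 1 = 22.

22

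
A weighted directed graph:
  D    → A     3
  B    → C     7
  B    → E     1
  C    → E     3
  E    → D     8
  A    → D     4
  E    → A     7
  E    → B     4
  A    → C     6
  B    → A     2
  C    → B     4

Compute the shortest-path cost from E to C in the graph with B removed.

Routes from E to C avoiding B:
E -> A -> C: 7 + 6 = 13
E -> D -> A -> C: 8 + 3 + 6 = 17
Best route has total 13.

13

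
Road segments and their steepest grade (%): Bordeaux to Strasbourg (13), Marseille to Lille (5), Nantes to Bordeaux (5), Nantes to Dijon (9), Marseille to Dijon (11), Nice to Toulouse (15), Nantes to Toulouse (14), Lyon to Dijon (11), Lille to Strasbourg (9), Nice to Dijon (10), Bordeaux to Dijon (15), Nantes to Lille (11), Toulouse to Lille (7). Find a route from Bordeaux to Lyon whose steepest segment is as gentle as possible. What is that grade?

11

Checking several routes:
Bordeaux - Strasbourg - Lille - Marseille - Dijon - Lyon: max(13, 9, 5, 11, 11) = 13
Bordeaux - Strasbourg - Lille - Nantes - Dijon - Lyon: max(13, 9, 11, 9, 11) = 13
Bordeaux - Nantes - Dijon - Lyon: max(5, 9, 11) = 11
Bordeaux - Nantes - Lille - Marseille - Dijon - Lyon: max(5, 11, 5, 11, 11) = 11
Bordeaux - Nantes - Toulouse - Lille - Marseille - Dijon - Lyon: max(5, 14, 7, 5, 11, 11) = 14
Best route has worst link 11%.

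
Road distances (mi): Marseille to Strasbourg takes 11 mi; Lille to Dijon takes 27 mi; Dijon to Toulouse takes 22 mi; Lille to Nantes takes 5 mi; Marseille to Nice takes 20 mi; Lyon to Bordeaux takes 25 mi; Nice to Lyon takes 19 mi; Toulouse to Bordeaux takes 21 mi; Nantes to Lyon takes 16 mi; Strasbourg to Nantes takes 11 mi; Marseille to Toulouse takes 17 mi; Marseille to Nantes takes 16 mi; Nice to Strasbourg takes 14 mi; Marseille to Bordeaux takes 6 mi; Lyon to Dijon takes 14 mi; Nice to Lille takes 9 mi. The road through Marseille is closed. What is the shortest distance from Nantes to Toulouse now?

A few of the Nantes→Toulouse routes:
Nantes → Lille → Dijon → Toulouse: 5 + 27 + 22 = 54
Nantes → Lyon → Bordeaux → Toulouse: 16 + 25 + 21 = 62
Nantes → Lyon → Dijon → Toulouse: 16 + 14 + 22 = 52
Shortest: 52 mi.

52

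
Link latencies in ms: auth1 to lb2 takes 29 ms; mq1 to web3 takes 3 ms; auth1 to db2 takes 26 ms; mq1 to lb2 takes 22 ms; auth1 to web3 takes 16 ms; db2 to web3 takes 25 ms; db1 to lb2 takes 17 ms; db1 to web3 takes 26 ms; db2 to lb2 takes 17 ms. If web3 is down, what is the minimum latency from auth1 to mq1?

51

Candidate routes:
auth1 - lb2 - mq1: 29 + 22 = 51
auth1 - db2 - lb2 - mq1: 26 + 17 + 22 = 65
Shortest: 51 ms.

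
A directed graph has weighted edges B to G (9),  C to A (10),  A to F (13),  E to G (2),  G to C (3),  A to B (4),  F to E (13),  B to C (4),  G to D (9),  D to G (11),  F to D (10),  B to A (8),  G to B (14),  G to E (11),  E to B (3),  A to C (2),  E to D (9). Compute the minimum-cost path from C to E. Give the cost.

34

Paths from C to E:
C - A - B - G - E: 10 + 4 + 9 + 11 = 34
C - A - F - D - G - E: 10 + 13 + 10 + 11 + 11 = 55
C - A - F - E: 10 + 13 + 13 = 36
Shortest: 34.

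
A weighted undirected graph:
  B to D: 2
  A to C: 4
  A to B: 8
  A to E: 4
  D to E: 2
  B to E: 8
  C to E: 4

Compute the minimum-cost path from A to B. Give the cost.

Routes from A to B:
A-B: 8
A-C-E-D-B: 4 + 4 + 2 + 2 = 12
A-C-E-B: 4 + 4 + 8 = 16
A-E-B: 4 + 8 = 12
A-E-D-B: 4 + 2 + 2 = 8
Shortest: 8.

8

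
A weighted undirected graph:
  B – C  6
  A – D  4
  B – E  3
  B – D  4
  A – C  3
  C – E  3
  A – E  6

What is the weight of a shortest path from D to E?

7

Checking several routes:
D → A → C → E: 4 + 3 + 3 = 10
D → B → E: 4 + 3 = 7
D → A → E: 4 + 6 = 10
Best route has total 7.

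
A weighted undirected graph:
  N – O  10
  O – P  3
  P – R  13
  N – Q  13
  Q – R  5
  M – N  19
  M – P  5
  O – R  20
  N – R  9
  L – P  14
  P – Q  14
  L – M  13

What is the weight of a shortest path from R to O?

A few of the R→O routes:
R -> N -> M -> P -> O: 9 + 19 + 5 + 3 = 36
R -> Q -> P -> O: 5 + 14 + 3 = 22
R -> O: 20
R -> N -> O: 9 + 10 = 19
R -> P -> O: 13 + 3 = 16
R -> Q -> N -> O: 5 + 13 + 10 = 28
The minimum is 16.

16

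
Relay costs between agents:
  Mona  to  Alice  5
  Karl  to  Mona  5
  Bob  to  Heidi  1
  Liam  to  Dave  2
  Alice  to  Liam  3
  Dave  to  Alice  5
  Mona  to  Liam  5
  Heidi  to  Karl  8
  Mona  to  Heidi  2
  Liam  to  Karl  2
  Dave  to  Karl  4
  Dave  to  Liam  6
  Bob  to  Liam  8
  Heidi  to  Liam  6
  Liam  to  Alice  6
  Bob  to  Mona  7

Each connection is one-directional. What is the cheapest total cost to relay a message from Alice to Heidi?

12

Candidate routes:
Alice -> Liam -> Dave -> Karl -> Mona -> Heidi: 3 + 2 + 4 + 5 + 2 = 16
Alice -> Liam -> Karl -> Mona -> Heidi: 3 + 2 + 5 + 2 = 12
Shortest: 12.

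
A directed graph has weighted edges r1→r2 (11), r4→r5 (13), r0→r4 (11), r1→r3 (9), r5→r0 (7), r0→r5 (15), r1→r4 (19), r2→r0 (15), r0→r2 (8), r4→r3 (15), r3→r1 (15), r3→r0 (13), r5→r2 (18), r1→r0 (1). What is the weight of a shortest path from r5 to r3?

Routes from r5 to r3:
r5 - r2 - r0 - r4 - r3: 18 + 15 + 11 + 15 = 59
r5 - r0 - r4 - r3: 7 + 11 + 15 = 33
Best route has total 33.

33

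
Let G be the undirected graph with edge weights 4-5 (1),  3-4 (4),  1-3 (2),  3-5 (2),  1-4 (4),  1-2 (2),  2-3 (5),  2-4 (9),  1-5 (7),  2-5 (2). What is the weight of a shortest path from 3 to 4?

3

Some routes from 3 to 4:
3 → 5 → 4: 2 + 1 = 3
3 → 1 → 4: 2 + 4 = 6
3 → 2 → 5 → 4: 5 + 2 + 1 = 8
3 → 4: 4
3 → 1 → 2 → 5 → 4: 2 + 2 + 2 + 1 = 7
Shortest: 3.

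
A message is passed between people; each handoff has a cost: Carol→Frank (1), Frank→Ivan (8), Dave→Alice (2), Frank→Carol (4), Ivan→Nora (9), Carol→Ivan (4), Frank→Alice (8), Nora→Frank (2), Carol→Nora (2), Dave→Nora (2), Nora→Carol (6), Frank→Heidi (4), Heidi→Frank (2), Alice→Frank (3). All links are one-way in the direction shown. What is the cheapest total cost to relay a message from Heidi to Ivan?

Candidate routes:
Heidi -> Frank -> Carol -> Ivan: 2 + 4 + 4 = 10
Heidi -> Frank -> Ivan: 2 + 8 = 10
Shortest: 10.

10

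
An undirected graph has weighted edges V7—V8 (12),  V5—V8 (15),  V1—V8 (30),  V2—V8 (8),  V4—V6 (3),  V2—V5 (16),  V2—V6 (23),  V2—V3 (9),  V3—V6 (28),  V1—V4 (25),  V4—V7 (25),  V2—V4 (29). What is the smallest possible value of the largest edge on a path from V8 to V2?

8

A few of the V8→V2 routes:
V8 → V2: max(8) = 8
V8 → V7 → V4 → V6 → V2: max(12, 25, 3, 23) = 25
V8 → V5 → V2: max(15, 16) = 16
Smallest bottleneck: 8.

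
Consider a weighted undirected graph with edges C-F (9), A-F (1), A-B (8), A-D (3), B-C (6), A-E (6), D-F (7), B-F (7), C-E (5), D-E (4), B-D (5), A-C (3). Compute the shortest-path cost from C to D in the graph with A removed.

9

A few of the C→D routes:
C - F - D: 9 + 7 = 16
C - B - F - D: 6 + 7 + 7 = 20
C - B - D: 6 + 5 = 11
C - E - D: 5 + 4 = 9
The minimum is 9.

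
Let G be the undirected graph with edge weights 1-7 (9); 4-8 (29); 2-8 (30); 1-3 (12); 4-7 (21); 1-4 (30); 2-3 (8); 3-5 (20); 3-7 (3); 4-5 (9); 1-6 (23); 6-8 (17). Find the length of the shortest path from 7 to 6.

A few of the 7→6 routes:
7→4→8→6: 21 + 29 + 17 = 67
7→1→6: 9 + 23 = 32
7→4→1→6: 21 + 30 + 23 = 74
7→3→1→6: 3 + 12 + 23 = 38
7→3→2→8→6: 3 + 8 + 30 + 17 = 58
Best route has total 32.

32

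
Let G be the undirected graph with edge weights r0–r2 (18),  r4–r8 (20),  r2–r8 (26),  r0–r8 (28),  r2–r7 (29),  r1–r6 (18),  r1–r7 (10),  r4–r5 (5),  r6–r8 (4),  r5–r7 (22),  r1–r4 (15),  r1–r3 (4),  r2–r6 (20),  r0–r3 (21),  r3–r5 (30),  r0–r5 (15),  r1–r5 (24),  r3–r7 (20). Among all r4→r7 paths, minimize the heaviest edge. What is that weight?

15

Checking several routes:
r4 - r1 - r3 - r7: max(15, 4, 20) = 20
r4 - r1 - r7: max(15, 10) = 15
r4 - r8 - r6 - r1 - r7: max(20, 4, 18, 10) = 20
Best route has worst link 15.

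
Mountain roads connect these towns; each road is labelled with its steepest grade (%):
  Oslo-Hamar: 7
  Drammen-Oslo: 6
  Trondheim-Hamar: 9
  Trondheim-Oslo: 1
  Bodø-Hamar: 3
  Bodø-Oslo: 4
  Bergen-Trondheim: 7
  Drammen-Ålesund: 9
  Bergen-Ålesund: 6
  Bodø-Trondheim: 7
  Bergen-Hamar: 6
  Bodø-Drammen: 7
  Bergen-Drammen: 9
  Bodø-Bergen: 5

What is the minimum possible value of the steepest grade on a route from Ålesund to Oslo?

6

Some routes from Ålesund to Oslo:
Ålesund -> Bergen -> Hamar -> Bodø -> Oslo: max(6, 6, 3, 4) = 6
Ålesund -> Bergen -> Bodø -> Oslo: max(6, 5, 4) = 6
Ålesund -> Bergen -> Bodø -> Drammen -> Oslo: max(6, 5, 7, 6) = 7
Smallest bottleneck: 6%.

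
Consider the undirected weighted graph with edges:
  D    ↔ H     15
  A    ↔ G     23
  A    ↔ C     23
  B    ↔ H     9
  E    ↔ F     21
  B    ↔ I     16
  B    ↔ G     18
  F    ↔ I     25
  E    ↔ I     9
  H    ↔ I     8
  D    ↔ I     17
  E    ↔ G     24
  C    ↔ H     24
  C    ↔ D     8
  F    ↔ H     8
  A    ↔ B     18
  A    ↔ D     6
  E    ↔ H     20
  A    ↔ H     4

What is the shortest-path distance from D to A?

6

Comparing a few candidate routes:
D→H→A: 15 + 4 = 19
D→A: 6
D→C→A: 8 + 23 = 31
D→I→H→A: 17 + 8 + 4 = 29
D→C→H→A: 8 + 24 + 4 = 36
Shortest: 6.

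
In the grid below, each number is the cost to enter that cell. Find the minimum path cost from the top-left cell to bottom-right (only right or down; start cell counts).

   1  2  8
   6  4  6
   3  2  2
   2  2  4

Best path: r0c0→r0c1→r1c1→r2c1→r2c2→r3c2
Cost: 1 + 2 + 4 + 2 + 2 + 4 = 15

15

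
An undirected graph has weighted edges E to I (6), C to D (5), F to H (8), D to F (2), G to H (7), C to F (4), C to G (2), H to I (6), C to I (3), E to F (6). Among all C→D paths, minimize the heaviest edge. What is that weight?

4

Candidate routes:
C - I - E - F - D: max(3, 6, 6, 2) = 6
C - D: max(5) = 5
C - G - H - I - E - F - D: max(2, 7, 6, 6, 6, 2) = 7
C - G - H - F - D: max(2, 7, 8, 2) = 8
C - F - D: max(4, 2) = 4
C - I - H - F - D: max(3, 6, 8, 2) = 8
The minimum achievable maximum is 4.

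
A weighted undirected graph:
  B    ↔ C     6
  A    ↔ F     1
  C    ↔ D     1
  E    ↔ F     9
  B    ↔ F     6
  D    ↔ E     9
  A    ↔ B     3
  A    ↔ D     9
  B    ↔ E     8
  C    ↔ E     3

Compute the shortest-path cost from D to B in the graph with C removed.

12

A few of the D→B routes:
D - E - B: 9 + 8 = 17
D - A - B: 9 + 3 = 12
D - A - F - B: 9 + 1 + 6 = 16
D - E - F - A - B: 9 + 9 + 1 + 3 = 22
Best route has total 12.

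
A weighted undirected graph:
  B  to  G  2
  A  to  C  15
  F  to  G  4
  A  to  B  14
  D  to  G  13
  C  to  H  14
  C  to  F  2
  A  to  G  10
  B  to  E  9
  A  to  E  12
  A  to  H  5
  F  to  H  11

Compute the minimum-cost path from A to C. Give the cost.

15

A few of the A→C routes:
A-C: 15
A-H-C: 5 + 14 = 19
A-H-F-C: 5 + 11 + 2 = 18
A-G-F-C: 10 + 4 + 2 = 16
The minimum is 15.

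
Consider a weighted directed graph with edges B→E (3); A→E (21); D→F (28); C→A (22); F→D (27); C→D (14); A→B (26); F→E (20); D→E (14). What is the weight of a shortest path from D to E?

Routes from D to E:
D - E: 14
D - F - E: 28 + 20 = 48
Best route has total 14.

14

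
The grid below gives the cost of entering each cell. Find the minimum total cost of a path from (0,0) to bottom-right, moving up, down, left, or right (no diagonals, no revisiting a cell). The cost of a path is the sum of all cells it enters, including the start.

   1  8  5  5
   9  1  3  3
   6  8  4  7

23

One optimal route is [0,0] → [0,1] → [1,1] → [1,2] → [1,3] → [2,3].
Its cost is 1 + 8 + 1 + 3 + 3 + 7 = 23.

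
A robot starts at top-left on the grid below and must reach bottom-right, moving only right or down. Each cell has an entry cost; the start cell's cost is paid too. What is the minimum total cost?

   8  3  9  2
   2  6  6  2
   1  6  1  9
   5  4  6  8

Take [0,0]→[1,0]→[2,0]→[2,1]→[2,2]→[3,2]→[3,3] for a total of 8 + 2 + 1 + 6 + 1 + 6 + 8 = 32.

32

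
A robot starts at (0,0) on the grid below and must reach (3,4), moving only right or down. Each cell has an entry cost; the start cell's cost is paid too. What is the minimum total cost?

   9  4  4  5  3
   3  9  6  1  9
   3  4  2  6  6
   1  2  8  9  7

One optimal route is r0c0→r1c0→r2c0→r2c1→r2c2→r2c3→r2c4→r3c4.
Its cost is 9 + 3 + 3 + 4 + 2 + 6 + 6 + 7 = 40.
For comparison, the top-then-right route costs 47.

40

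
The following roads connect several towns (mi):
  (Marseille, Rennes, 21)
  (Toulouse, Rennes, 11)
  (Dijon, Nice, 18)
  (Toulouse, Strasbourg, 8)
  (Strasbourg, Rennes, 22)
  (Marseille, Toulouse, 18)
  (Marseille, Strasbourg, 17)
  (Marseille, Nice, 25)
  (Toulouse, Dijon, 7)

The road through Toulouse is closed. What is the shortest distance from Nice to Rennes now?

46

Routes from Nice to Rennes avoiding Toulouse:
Nice -> Marseille -> Rennes: 25 + 21 = 46
Nice -> Marseille -> Strasbourg -> Rennes: 25 + 17 + 22 = 64
Shortest: 46 mi.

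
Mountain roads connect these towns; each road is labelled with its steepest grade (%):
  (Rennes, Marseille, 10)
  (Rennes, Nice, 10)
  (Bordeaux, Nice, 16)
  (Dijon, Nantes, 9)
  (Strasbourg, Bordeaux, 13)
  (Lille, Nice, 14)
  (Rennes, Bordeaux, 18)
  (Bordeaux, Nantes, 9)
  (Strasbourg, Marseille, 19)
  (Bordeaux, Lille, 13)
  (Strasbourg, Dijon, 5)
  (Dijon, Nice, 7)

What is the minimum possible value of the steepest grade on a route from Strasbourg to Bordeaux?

Some routes from Strasbourg to Bordeaux:
Strasbourg→Dijon→Nantes→Bordeaux: max(5, 9, 9) = 9
Strasbourg→Dijon→Nice→Lille→Bordeaux: max(5, 7, 14, 13) = 14
Strasbourg→Bordeaux: max(13) = 13
The minimum achievable maximum is 9%.

9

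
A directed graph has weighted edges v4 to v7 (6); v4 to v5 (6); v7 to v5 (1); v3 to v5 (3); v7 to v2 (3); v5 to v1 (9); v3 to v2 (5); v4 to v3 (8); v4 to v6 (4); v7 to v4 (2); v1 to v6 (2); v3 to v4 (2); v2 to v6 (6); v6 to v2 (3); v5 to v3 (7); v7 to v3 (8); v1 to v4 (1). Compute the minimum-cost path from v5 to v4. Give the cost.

Candidate routes:
v5 → v3 → v4: 7 + 2 = 9
v5 → v1 → v4: 9 + 1 = 10
Shortest: 9.

9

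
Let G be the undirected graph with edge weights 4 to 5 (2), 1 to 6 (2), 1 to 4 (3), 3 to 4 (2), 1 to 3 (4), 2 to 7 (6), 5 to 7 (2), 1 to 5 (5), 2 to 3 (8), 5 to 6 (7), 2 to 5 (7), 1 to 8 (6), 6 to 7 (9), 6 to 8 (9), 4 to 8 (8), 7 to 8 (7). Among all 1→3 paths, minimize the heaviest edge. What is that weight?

Comparing a few candidate routes:
1 → 4 → 3: max(3, 2) = 3
1 → 8 → 7 → 5 → 4 → 3: max(6, 7, 2, 2, 2) = 7
1 → 5 → 4 → 3: max(5, 2, 2) = 5
1 → 6 → 5 → 4 → 3: max(2, 7, 2, 2) = 7
1 → 8 → 7 → 2 → 5 → 4 → 3: max(6, 7, 6, 7, 2, 2) = 7
1 → 3: max(4) = 4
Best route has worst link 3.

3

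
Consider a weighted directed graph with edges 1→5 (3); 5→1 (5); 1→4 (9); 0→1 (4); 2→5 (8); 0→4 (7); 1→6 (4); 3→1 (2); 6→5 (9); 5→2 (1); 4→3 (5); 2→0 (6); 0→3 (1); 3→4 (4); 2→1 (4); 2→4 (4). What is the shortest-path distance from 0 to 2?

Some routes from 0 to 2:
0-1-5-2: 4 + 3 + 1 = 8
0-3-1-5-2: 1 + 2 + 3 + 1 = 7
0-4-3-1-5-2: 7 + 5 + 2 + 3 + 1 = 18
0-3-1-6-5-2: 1 + 2 + 4 + 9 + 1 = 17
Shortest: 7.

7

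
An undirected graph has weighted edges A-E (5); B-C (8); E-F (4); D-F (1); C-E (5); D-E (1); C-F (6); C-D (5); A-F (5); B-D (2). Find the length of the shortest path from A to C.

10

Comparing a few candidate routes:
A→F→C: 5 + 6 = 11
A→E→C: 5 + 5 = 10
A→E→D→F→C: 5 + 1 + 1 + 6 = 13
A→F→D→E→C: 5 + 1 + 1 + 5 = 12
A→F→D→C: 5 + 1 + 5 = 11
A→E→D→C: 5 + 1 + 5 = 11
The minimum is 10.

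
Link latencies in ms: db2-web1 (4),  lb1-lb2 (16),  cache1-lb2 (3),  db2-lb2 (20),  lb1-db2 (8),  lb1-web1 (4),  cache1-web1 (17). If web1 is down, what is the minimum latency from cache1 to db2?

23

Paths from cache1 to db2 avoiding web1:
cache1→lb2→db2: 3 + 20 = 23
cache1→lb2→lb1→db2: 3 + 16 + 8 = 27
The minimum is 23 ms.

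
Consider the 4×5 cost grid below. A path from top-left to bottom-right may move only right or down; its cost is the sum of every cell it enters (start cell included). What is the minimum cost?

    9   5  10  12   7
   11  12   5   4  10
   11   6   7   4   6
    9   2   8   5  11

Cheapest: (0,0) (0,1) (0,2) (1,2) (1,3) (2,3) (3,3) (3,4)
  9 + 5 + 10 + 5 + 4 + 4 + 5 + 11 = 53
For comparison, the top-then-right route costs 70.

53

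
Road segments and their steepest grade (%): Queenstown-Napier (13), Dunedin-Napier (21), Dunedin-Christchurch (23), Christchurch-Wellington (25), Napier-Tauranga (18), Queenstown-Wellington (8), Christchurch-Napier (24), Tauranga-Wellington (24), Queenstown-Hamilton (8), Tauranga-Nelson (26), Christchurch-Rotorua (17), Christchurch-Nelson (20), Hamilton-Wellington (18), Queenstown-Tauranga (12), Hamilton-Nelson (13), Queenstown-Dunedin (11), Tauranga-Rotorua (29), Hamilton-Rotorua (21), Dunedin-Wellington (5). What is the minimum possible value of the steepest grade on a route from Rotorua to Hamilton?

20

Checking several routes:
Rotorua-Christchurch-Dunedin-Napier-Tauranga-Queenstown-Wellington-Hamilton: max(17, 23, 21, 18, 12, 8, 18) = 23
Rotorua-Christchurch-Nelson-Hamilton: max(17, 20, 13) = 20
Rotorua-Christchurch-Dunedin-Napier-Tauranga-Queenstown-Hamilton: max(17, 23, 21, 18, 12, 8) = 23
Rotorua-Hamilton: max(21) = 21
Rotorua-Christchurch-Dunedin-Napier-Queenstown-Hamilton: max(17, 23, 21, 13, 8) = 23
Rotorua-Christchurch-Dunedin-Napier-Queenstown-Wellington-Hamilton: max(17, 23, 21, 13, 8, 18) = 23
Best route has worst link 20%.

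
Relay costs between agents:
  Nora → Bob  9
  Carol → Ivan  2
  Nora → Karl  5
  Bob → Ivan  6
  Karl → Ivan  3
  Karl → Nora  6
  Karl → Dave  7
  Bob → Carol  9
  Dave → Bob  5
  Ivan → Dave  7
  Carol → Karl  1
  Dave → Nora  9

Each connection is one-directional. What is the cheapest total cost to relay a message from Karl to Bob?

12

Paths from Karl to Bob:
Karl → Ivan → Dave → Nora → Bob: 3 + 7 + 9 + 9 = 28
Karl → Nora → Bob: 6 + 9 = 15
Karl → Dave → Nora → Bob: 7 + 9 + 9 = 25
Karl → Ivan → Dave → Bob: 3 + 7 + 5 = 15
Karl → Dave → Bob: 7 + 5 = 12
Best route has total 12.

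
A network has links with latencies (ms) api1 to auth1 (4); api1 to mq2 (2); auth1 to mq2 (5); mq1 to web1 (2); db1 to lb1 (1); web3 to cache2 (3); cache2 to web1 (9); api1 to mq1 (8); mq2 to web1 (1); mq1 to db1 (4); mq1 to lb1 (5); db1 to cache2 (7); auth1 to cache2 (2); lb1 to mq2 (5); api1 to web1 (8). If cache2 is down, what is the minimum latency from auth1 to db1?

A few of the auth1→db1 routes:
auth1→mq2→web1→mq1→db1: 5 + 1 + 2 + 4 = 12
auth1→mq2→lb1→db1: 5 + 5 + 1 = 11
auth1→api1→mq2→lb1→db1: 4 + 2 + 5 + 1 = 12
auth1→api1→mq2→web1→mq1→db1: 4 + 2 + 1 + 2 + 4 = 13
Best route has total 11 ms.

11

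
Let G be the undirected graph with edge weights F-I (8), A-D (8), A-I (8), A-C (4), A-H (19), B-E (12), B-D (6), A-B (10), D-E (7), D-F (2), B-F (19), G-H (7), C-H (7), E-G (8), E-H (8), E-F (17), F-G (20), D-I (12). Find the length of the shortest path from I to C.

12

Comparing a few candidate routes:
I→D→A→C: 12 + 8 + 4 = 24
I→A→C: 8 + 4 = 12
I→F→D→B→A→C: 8 + 2 + 6 + 10 + 4 = 30
I→F→D→A→C: 8 + 2 + 8 + 4 = 22
The minimum is 12.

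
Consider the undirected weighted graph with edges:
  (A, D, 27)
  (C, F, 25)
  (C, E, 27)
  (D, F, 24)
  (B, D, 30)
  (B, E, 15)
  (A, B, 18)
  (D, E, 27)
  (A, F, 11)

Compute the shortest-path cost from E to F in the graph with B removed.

Paths from E to F avoiding B:
E → C → F: 27 + 25 = 52
E → D → A → F: 27 + 27 + 11 = 65
E → D → F: 27 + 24 = 51
Shortest: 51.

51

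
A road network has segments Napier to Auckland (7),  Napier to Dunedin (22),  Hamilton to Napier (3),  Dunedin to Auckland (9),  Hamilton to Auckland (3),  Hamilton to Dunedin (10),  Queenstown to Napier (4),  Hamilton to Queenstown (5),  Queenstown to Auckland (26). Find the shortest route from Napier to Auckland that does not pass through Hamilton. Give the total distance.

7

Candidate routes:
Napier → Queenstown → Auckland: 4 + 26 = 30
Napier → Dunedin → Auckland: 22 + 9 = 31
Napier → Auckland: 7
Best route has total 7 mi.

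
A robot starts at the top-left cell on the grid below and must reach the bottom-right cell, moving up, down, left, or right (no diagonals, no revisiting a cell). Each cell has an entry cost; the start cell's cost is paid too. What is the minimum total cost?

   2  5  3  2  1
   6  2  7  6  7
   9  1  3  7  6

Cheapest: r0c0 r0c1 r0c2 r0c3 r0c4 r1c4 r2c4
  2 + 5 + 3 + 2 + 1 + 7 + 6 = 26

26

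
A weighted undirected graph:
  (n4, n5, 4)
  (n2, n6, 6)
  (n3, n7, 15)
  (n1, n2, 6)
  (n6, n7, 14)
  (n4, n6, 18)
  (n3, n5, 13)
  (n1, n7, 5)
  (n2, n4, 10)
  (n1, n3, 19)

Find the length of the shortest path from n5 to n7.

Comparing a few candidate routes:
n5-n4-n6-n7: 4 + 18 + 14 = 36
n5-n3-n7: 13 + 15 = 28
n5-n4-n2-n6-n7: 4 + 10 + 6 + 14 = 34
n5-n4-n2-n1-n7: 4 + 10 + 6 + 5 = 25
The minimum is 25.

25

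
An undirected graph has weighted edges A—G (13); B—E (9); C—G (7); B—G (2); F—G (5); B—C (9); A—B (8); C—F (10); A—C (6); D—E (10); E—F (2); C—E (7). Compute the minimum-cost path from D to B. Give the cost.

Checking several routes:
D→E→B: 10 + 9 = 19
D→E→C→G→B: 10 + 7 + 7 + 2 = 26
D→E→F→G→B: 10 + 2 + 5 + 2 = 19
Shortest: 19.

19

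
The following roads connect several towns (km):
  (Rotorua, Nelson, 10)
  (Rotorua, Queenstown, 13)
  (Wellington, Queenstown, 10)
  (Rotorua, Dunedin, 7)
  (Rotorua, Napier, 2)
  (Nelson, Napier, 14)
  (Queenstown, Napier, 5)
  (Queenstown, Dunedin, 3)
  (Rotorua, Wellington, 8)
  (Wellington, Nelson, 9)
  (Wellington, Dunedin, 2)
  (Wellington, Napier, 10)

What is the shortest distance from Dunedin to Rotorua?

7

Checking several routes:
Dunedin -> Queenstown -> Napier -> Rotorua: 3 + 5 + 2 = 10
Dunedin -> Rotorua: 7
Dunedin -> Wellington -> Rotorua: 2 + 8 = 10
Dunedin -> Wellington -> Napier -> Rotorua: 2 + 10 + 2 = 14
The minimum is 7 km.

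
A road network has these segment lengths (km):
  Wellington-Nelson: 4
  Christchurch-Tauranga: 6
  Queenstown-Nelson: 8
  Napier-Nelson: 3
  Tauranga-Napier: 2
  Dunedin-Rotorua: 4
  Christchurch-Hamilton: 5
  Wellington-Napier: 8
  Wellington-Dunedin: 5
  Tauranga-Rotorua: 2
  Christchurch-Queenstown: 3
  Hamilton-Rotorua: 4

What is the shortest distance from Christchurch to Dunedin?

A few of the Christchurch→Dunedin routes:
Christchurch -> Tauranga -> Napier -> Nelson -> Wellington -> Dunedin: 6 + 2 + 3 + 4 + 5 = 20
Christchurch -> Queenstown -> Nelson -> Wellington -> Dunedin: 3 + 8 + 4 + 5 = 20
Christchurch -> Tauranga -> Rotorua -> Dunedin: 6 + 2 + 4 = 12
Christchurch -> Tauranga -> Napier -> Wellington -> Dunedin: 6 + 2 + 8 + 5 = 21
Christchurch -> Hamilton -> Rotorua -> Dunedin: 5 + 4 + 4 = 13
The minimum is 12 km.

12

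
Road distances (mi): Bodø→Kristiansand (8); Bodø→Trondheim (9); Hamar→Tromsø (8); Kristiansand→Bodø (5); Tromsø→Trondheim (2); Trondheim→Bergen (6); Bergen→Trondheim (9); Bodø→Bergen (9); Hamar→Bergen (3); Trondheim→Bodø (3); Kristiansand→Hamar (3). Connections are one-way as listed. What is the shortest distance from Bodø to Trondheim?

9

Candidate routes:
Bodø → Kristiansand → Hamar → Tromsø → Trondheim: 8 + 3 + 8 + 2 = 21
Bodø → Trondheim: 9
Bodø → Kristiansand → Hamar → Bergen → Trondheim: 8 + 3 + 3 + 9 = 23
Bodø → Bergen → Trondheim: 9 + 9 = 18
Shortest: 9 mi.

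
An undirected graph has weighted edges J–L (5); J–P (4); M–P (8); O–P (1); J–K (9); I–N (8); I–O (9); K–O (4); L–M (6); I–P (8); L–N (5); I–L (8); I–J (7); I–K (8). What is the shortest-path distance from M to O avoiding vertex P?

Checking several routes:
M-L-N-I-O: 6 + 5 + 8 + 9 = 28
M-L-J-I-K-O: 6 + 5 + 7 + 8 + 4 = 30
M-L-J-K-O: 6 + 5 + 9 + 4 = 24
M-L-I-K-O: 6 + 8 + 8 + 4 = 26
M-L-J-I-O: 6 + 5 + 7 + 9 = 27
M-L-I-O: 6 + 8 + 9 = 23
Best route has total 23.

23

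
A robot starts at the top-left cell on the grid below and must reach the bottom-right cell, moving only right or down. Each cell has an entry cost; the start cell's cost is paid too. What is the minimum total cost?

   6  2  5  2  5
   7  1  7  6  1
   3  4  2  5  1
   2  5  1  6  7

28

One optimal route is r0c0 → r0c1 → r1c1 → r2c1 → r2c2 → r2c3 → r2c4 → r3c4.
Its cost is 6 + 2 + 1 + 4 + 2 + 5 + 1 + 7 = 28.
For comparison, the top-then-right route costs 29.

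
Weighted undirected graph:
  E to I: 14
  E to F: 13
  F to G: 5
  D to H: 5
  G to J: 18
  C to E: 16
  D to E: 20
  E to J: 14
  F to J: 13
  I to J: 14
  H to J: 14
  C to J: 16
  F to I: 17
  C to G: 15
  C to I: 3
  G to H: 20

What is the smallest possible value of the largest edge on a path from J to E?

13

Comparing a few candidate routes:
J - I - E: max(14, 14) = 14
J - F - G - C - E: max(13, 5, 15, 16) = 16
J - E: max(14) = 14
J - I - C - G - F - E: max(14, 3, 15, 5, 13) = 15
J - F - G - C - I - E: max(13, 5, 15, 3, 14) = 15
J - F - E: max(13, 13) = 13
Smallest bottleneck: 13.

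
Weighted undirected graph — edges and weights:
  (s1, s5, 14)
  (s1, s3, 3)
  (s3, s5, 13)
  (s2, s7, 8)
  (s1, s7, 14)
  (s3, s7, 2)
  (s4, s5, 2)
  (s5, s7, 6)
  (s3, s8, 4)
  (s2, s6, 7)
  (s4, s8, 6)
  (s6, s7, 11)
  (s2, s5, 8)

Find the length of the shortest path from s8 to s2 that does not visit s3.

A few of the s8→s2 routes:
s8 -> s4 -> s5 -> s2: 6 + 2 + 8 = 16
s8 -> s4 -> s5 -> s7 -> s2: 6 + 2 + 6 + 8 = 22
s8 -> s4 -> s5 -> s7 -> s6 -> s2: 6 + 2 + 6 + 11 + 7 = 32
Shortest: 16.

16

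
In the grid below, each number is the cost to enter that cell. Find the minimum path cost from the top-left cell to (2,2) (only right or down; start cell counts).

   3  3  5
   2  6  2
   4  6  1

14

Cheapest: r0c0 -> r0c1 -> r0c2 -> r1c2 -> r2c2
  3 + 3 + 5 + 2 + 1 = 14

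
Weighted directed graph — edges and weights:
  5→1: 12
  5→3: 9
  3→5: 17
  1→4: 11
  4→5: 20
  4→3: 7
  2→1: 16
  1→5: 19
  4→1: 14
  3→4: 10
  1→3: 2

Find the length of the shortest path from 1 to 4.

11

Routes from 1 to 4:
1 - 4: 11
1 - 5 - 3 - 4: 19 + 9 + 10 = 38
1 - 3 - 4: 2 + 10 = 12
The minimum is 11.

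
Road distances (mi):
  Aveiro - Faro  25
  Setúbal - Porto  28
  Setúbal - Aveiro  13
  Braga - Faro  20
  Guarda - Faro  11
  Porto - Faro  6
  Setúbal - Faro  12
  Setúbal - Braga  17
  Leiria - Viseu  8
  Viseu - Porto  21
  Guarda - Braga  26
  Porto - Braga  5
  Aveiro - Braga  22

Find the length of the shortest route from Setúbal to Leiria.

Some routes from Setúbal to Leiria:
Setúbal→Faro→Porto→Viseu→Leiria: 12 + 6 + 21 + 8 = 47
Setúbal→Braga→Porto→Viseu→Leiria: 17 + 5 + 21 + 8 = 51
Setúbal→Faro→Braga→Porto→Viseu→Leiria: 12 + 20 + 5 + 21 + 8 = 66
Setúbal→Porto→Viseu→Leiria: 28 + 21 + 8 = 57
Setúbal→Aveiro→Braga→Porto→Viseu→Leiria: 13 + 22 + 5 + 21 + 8 = 69
Shortest: 47 mi.

47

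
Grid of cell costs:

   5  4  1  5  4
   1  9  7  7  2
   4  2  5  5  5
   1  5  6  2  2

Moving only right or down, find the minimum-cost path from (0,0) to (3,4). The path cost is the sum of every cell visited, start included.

Cheapest: r0c0 -> r1c0 -> r2c0 -> r2c1 -> r2c2 -> r2c3 -> r3c3 -> r3c4
  5 + 1 + 4 + 2 + 5 + 5 + 2 + 2 = 26
(Top row then right column would cost 28.)

26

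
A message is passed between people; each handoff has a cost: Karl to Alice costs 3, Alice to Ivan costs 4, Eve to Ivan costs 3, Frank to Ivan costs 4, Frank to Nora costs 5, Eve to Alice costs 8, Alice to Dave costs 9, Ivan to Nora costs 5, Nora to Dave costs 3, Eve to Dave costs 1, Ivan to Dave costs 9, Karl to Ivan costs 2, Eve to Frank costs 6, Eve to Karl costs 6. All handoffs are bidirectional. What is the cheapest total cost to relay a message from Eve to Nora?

4

Checking several routes:
Eve→Frank→Nora: 6 + 5 = 11
Eve→Karl→Ivan→Nora: 6 + 2 + 5 = 13
Eve→Dave→Nora: 1 + 3 = 4
Eve→Ivan→Nora: 3 + 5 = 8
Eve→Ivan→Frank→Nora: 3 + 4 + 5 = 12
Eve→Dave→Ivan→Nora: 1 + 9 + 5 = 15
Shortest: 4.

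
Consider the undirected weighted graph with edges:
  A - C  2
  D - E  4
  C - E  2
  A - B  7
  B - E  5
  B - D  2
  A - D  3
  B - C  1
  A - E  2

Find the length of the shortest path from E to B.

3

Some routes from E to B:
E → A → C → B: 2 + 2 + 1 = 5
E → B: 5
E → C → B: 2 + 1 = 3
The minimum is 3.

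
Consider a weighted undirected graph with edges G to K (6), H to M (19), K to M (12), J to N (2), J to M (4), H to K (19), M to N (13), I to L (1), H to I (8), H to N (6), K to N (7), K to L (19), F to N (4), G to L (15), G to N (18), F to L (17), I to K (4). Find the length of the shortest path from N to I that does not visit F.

11

A few of the N→I routes:
N - H - I: 6 + 8 = 14
N - K - I: 7 + 4 = 11
N - J - M - K - I: 2 + 4 + 12 + 4 = 22
The minimum is 11.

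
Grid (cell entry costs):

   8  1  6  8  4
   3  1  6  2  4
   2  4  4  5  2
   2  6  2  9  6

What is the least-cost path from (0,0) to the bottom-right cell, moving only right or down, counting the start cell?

30

Best path: (0,0) → (0,1) → (1,1) → (1,2) → (1,3) → (1,4) → (2,4) → (3,4)
Cost: 8 + 1 + 1 + 6 + 2 + 4 + 2 + 6 = 30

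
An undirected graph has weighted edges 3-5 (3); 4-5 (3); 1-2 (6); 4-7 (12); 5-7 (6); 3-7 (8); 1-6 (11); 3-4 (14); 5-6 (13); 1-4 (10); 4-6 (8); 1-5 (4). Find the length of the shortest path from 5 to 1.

A few of the 5→1 routes:
5→3→4→1: 3 + 14 + 10 = 27
5→4→6→1: 3 + 8 + 11 = 22
5→6→1: 13 + 11 = 24
5→7→4→1: 6 + 12 + 10 = 28
5→1: 4
5→4→1: 3 + 10 = 13
Best route has total 4.

4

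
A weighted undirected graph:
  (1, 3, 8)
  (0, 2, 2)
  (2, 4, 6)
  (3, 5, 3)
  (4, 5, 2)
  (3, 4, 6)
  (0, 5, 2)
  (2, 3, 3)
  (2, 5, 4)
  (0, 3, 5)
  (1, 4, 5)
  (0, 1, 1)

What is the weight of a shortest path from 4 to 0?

4

Some routes from 4 to 0:
4 -> 5 -> 0: 2 + 2 = 4
4 -> 2 -> 0: 6 + 2 = 8
4 -> 1 -> 0: 5 + 1 = 6
4 -> 5 -> 2 -> 0: 2 + 4 + 2 = 8
The minimum is 4.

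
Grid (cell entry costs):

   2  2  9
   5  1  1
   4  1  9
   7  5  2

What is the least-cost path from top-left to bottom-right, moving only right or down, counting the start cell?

13

Path r0c0 -> r0c1 -> r1c1 -> r2c1 -> r3c1 -> r3c2: 2 + 2 + 1 + 1 + 5 + 2 = 13.
(Top row then right column would cost 25.)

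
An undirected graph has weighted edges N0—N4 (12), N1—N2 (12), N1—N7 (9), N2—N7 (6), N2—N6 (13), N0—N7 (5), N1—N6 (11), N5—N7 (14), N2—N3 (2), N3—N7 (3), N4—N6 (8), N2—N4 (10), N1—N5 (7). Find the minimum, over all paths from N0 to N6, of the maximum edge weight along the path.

Some routes from N0 to N6:
N0→N7→N1→N2→N4→N6: max(5, 9, 12, 10, 8) = 12
N0→N7→N3→N2→N4→N6: max(5, 3, 2, 10, 8) = 10
N0→N7→N2→N4→N6: max(5, 6, 10, 8) = 10
N0→N7→N3→N2→N1→N6: max(5, 3, 2, 12, 11) = 12
N0→N7→N1→N6: max(5, 9, 11) = 11
The minimum achievable maximum is 10.

10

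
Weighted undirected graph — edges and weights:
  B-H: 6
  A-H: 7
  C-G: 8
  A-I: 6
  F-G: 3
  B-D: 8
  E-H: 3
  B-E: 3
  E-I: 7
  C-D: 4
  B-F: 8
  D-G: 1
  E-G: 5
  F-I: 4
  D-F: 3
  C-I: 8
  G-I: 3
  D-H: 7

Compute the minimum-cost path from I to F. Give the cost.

4

Checking several routes:
I-F: 4
I-G-D-F: 3 + 1 + 3 = 7
I-G-F: 3 + 3 = 6
I-C-D-F: 8 + 4 + 3 = 15
I-E-G-F: 7 + 5 + 3 = 15
Best route has total 4.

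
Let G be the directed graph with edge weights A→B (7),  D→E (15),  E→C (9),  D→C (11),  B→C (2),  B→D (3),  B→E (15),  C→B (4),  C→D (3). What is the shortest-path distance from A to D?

10

Candidate routes:
A → B → C → D: 7 + 2 + 3 = 12
A → B → D: 7 + 3 = 10
A → B → E → C → D: 7 + 15 + 9 + 3 = 34
The minimum is 10.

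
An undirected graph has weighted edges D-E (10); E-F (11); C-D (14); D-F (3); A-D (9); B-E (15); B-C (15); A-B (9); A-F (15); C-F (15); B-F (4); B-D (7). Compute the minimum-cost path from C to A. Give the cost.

Checking several routes:
C-F-B-A: 15 + 4 + 9 = 28
C-B-A: 15 + 9 = 24
C-F-D-A: 15 + 3 + 9 = 27
C-D-F-B-A: 14 + 3 + 4 + 9 = 30
C-D-A: 14 + 9 = 23
Best route has total 23.

23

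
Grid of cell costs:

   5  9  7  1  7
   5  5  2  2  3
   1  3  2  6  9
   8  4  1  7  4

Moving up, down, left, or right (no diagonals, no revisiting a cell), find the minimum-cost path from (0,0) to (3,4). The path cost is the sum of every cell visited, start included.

28

One optimal route is [0,0] -> [1,0] -> [2,0] -> [2,1] -> [2,2] -> [3,2] -> [3,3] -> [3,4].
Its cost is 5 + 5 + 1 + 3 + 2 + 1 + 7 + 4 = 28.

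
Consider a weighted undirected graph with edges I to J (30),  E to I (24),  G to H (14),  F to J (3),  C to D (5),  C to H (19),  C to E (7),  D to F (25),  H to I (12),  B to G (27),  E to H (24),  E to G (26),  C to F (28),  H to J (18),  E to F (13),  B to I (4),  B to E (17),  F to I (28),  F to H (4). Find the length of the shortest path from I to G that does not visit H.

31

Comparing a few candidate routes:
I-E-G: 24 + 26 = 50
I-B-G: 4 + 27 = 31
I-B-E-G: 4 + 17 + 26 = 47
I-E-B-G: 24 + 17 + 27 = 68
I-F-E-G: 28 + 13 + 26 = 67
Shortest: 31.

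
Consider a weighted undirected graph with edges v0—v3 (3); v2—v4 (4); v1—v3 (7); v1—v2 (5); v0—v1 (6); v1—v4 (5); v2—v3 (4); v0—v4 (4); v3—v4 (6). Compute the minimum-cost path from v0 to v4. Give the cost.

Checking several routes:
v0 - v1 - v2 - v4: 6 + 5 + 4 = 15
v0 - v1 - v4: 6 + 5 = 11
v0 - v4: 4
v0 - v3 - v1 - v4: 3 + 7 + 5 = 15
v0 - v3 - v4: 3 + 6 = 9
v0 - v3 - v2 - v4: 3 + 4 + 4 = 11
The minimum is 4.

4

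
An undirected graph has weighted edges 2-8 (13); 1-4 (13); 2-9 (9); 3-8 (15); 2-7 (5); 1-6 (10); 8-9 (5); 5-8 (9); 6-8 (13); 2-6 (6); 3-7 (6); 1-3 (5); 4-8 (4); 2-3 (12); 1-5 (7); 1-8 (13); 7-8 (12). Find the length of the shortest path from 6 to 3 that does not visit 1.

Some routes from 6 to 3 avoiding 1:
6 - 2 - 8 - 3: 6 + 13 + 15 = 34
6 - 2 - 7 - 3: 6 + 5 + 6 = 17
6 - 8 - 3: 13 + 15 = 28
6 - 2 - 3: 6 + 12 = 18
6 - 8 - 7 - 3: 13 + 12 + 6 = 31
Shortest: 17.

17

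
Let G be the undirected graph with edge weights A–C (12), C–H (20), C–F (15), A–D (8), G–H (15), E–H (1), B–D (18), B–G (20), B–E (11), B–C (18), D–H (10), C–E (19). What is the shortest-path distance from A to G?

33

Some routes from A to G:
A → D → B → G: 8 + 18 + 20 = 46
A → C → E → H → G: 12 + 19 + 1 + 15 = 47
A → D → H → E → B → G: 8 + 10 + 1 + 11 + 20 = 50
A → D → H → G: 8 + 10 + 15 = 33
A → C → H → G: 12 + 20 + 15 = 47
Best route has total 33.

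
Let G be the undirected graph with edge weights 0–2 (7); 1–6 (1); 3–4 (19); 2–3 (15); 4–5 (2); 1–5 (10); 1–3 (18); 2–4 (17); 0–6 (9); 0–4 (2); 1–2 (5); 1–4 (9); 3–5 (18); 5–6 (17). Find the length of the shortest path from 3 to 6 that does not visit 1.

30

Some routes from 3 to 6 avoiding 1:
3-2-0-4-5-6: 15 + 7 + 2 + 2 + 17 = 43
3-5-4-0-6: 18 + 2 + 2 + 9 = 31
3-5-6: 18 + 17 = 35
3-4-5-6: 19 + 2 + 17 = 38
3-4-0-6: 19 + 2 + 9 = 30
3-2-0-6: 15 + 7 + 9 = 31
Shortest: 30.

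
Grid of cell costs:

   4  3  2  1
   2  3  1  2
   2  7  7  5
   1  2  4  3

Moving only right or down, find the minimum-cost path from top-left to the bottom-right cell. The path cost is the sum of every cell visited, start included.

18

One optimal route is (0,0) → (1,0) → (2,0) → (3,0) → (3,1) → (3,2) → (3,3).
Its cost is 4 + 2 + 2 + 1 + 2 + 4 + 3 = 18.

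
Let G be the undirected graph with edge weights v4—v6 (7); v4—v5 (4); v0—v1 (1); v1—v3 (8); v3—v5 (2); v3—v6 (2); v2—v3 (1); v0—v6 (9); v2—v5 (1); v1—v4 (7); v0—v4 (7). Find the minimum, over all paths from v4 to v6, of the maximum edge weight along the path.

4

A few of the v4→v6 routes:
v4 - v5 - v2 - v3 - v6: max(4, 1, 1, 2) = 4
v4 - v5 - v3 - v6: max(4, 2, 2) = 4
v4 - v6: max(7) = 7
v4 - v0 - v6: max(7, 9) = 9
v4 - v1 - v3 - v6: max(7, 8, 2) = 8
v4 - v0 - v1 - v3 - v6: max(7, 1, 8, 2) = 8
The minimum achievable maximum is 4.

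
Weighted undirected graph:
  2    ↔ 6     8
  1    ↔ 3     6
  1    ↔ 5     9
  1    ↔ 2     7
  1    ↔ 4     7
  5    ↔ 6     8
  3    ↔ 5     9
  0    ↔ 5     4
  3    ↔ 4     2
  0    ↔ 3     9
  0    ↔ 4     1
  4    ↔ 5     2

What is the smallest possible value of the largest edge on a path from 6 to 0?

Some routes from 6 to 0:
6→5→0: max(8, 4) = 8
6→5→4→0: max(8, 2, 1) = 8
6→2→1→4→5→0: max(8, 7, 7, 2, 4) = 8
The minimum achievable maximum is 8.

8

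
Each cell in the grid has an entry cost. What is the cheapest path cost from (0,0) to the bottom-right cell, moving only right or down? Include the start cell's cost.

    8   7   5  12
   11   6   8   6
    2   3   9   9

42

Path r0c0 r0c1 r1c1 r2c1 r2c2 r2c3: 8 + 7 + 6 + 3 + 9 + 9 = 42.
(Top row then right column would cost 47.)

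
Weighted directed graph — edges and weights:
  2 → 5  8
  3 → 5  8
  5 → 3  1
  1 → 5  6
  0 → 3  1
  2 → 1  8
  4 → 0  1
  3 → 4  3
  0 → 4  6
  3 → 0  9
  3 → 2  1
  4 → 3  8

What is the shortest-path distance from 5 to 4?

Routes from 5 to 4:
5 -> 3 -> 0 -> 4: 1 + 9 + 6 = 16
5 -> 3 -> 4: 1 + 3 = 4
Shortest: 4.

4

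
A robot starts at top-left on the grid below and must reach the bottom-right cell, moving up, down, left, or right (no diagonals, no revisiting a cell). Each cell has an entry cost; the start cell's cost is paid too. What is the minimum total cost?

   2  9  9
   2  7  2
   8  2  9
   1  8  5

One optimal route is [0,0]→[1,0]→[1,1]→[2,1]→[3,1]→[3,2].
Its cost is 2 + 2 + 7 + 2 + 8 + 5 = 26.

26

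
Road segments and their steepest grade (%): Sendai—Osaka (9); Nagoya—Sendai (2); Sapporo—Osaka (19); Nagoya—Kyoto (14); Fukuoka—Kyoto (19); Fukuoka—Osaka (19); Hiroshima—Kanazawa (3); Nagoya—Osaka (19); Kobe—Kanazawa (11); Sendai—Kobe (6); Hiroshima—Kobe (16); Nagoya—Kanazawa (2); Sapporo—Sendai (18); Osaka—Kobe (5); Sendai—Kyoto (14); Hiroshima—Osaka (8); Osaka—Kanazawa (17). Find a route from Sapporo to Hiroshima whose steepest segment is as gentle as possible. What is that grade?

18

Some routes from Sapporo to Hiroshima:
Sapporo→Sendai→Kobe→Hiroshima: max(18, 6, 16) = 18
Sapporo→Sendai→Kyoto→Nagoya→Kanazawa→Hiroshima: max(18, 14, 14, 2, 3) = 18
Sapporo→Sendai→Kyoto→Nagoya→Kanazawa→Kobe→Osaka→Hiroshima: max(18, 14, 14, 2, 11, 5, 8) = 18
Sapporo→Sendai→Kyoto→Nagoya→Kanazawa→Osaka→Hiroshima: max(18, 14, 14, 2, 17, 8) = 18
Sapporo→Sendai→Kyoto→Nagoya→Kanazawa→Osaka→Kobe→Hiroshima: max(18, 14, 14, 2, 17, 5, 16) = 18
Sapporo→Sendai→Kyoto→Nagoya→Kanazawa→Kobe→Hiroshima: max(18, 14, 14, 2, 11, 16) = 18
Best route has worst link 18%.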